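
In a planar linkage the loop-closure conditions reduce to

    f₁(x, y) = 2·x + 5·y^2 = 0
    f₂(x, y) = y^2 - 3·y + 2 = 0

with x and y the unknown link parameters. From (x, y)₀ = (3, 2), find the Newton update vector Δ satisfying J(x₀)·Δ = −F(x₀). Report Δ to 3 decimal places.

(-13.000, 0.000)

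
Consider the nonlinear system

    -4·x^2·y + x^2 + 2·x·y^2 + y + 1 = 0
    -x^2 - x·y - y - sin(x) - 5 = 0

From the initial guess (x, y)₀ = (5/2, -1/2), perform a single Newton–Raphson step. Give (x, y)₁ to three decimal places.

At (5/2, -1/2): F = (20.500, -10.09847).
Jacobian J = [[-8·x·y + 2·x + 2·y^2, -4·x^2 + 4·x·y + 1], [-2·x - y - cos(x), -x - 1]].
At the point, J = [[15.500, -29.000], [-3.69886, -3.500]] (det J = -161.51684).
Solving J·Δ = −F gives Δ = (-2.257, -0.500).
Then the next iterate is (x, y)₁ = (0.243, -1.000).

(0.243, -1.000)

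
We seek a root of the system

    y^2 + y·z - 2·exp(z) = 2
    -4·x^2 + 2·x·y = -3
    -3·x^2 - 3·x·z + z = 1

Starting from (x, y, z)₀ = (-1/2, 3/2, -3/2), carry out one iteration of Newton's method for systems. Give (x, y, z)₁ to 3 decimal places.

At (-1/2, 3/2, -3/2): F = (-2.44626, 0.500, -5.500).
Jacobian J = [[0, 2·y + z, y - 2·exp(z)], [-8·x + 2·y, 2·x, 0], [-6·x - 3·z, 0, -3·x + 1]].
At the point, J = [[0.000, 1.500, 1.05374], [7.000, -1.000, 0.000], [7.500, 0.000, 2.500]] (det J = -18.34695).
Solving J·Δ = −F gives Δ = (-0.085, -0.093, 2.454).
Then the next iterate is (x, y, z)₁ = (-0.585, 1.407, 0.954).

(-0.585, 1.407, 0.954)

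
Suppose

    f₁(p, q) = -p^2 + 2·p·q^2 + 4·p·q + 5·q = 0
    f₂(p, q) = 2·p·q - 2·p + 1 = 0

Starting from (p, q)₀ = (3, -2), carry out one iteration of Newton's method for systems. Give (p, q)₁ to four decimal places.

At (3, -2): F = (-19.0000, -17.0000).
Jacobian J = [[-2·p + 2·q^2 + 4·q, 4·p·q + 4·p + 5], [2·q - 2, 2·p]].
At the point, J = [[-6.0000, -7.0000], [-6.0000, 6.0000]] (det J = -78.0000).
Solving J·Δ = −F gives Δ = (-2.9872, -0.1538).
Then the next iterate is (p, q)₁ = (0.0128, -2.1538).

(0.0128, -2.1538)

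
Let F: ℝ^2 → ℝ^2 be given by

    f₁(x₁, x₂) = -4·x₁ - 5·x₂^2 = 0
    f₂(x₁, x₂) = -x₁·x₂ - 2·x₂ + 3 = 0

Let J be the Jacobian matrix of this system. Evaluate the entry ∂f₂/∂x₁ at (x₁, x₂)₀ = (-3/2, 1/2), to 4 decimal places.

-0.5000

∂f₂/∂x₁ = -x₂.
At (-3/2, 1/2) this is -0.5000.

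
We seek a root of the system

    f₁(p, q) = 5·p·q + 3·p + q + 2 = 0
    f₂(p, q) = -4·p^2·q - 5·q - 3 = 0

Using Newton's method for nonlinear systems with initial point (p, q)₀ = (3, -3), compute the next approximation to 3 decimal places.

(2.389, -1.145)

At (3, -3): F = (-37.000, 120.000).
Jacobian J = [[5·q + 3, 5·p + 1], [-8·p·q, -4·p^2 - 5]].
At the point, J = [[-12.000, 16.000], [72.000, -41.000]] (det J = -660.000).
Solving J·Δ = −F gives Δ = (-0.611, 1.855).
Then the next iterate is (p, q)₁ = (2.389, -1.145).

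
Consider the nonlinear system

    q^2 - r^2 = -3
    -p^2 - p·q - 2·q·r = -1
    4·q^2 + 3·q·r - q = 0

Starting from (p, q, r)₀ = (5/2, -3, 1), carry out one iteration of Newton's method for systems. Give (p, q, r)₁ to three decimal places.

(-20.750, 0.900, -5.200)

At (5/2, -3, 1): F = (11.000, 8.250, 30.000).
Jacobian J = [[0, 2·q, -2·r], [-2·p - q, -p - 2·r, -2·q], [0, 8·q + 3·r - 1, 3·q]].
At the point, J = [[0.000, -6.000, -2.000], [-2.000, -4.500, 6.000], [0.000, -22.000, -9.000]] (det J = 20.000).
Solving J·Δ = −F gives Δ = (-23.250, 3.900, -6.200).
Then the next iterate is (p, q, r)₁ = (-20.750, 0.900, -5.200).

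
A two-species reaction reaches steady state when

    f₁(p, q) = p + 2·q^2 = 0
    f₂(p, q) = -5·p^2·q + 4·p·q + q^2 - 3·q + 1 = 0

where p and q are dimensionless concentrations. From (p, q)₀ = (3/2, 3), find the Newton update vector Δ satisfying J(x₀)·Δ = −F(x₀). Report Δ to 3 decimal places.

(-0.338, -1.597)

At (3/2, 3): F = (19.500, -14.750).
Jacobian J = [[1, 4·q], [-10·p·q + 4·q, -5·p^2 + 4·p + 2·q - 3]].
At the point, J = [[1.000, 12.000], [-33.000, -2.250]] (det J = 393.750).
Solving J·Δ = −F gives Δ = (-0.338, -1.597).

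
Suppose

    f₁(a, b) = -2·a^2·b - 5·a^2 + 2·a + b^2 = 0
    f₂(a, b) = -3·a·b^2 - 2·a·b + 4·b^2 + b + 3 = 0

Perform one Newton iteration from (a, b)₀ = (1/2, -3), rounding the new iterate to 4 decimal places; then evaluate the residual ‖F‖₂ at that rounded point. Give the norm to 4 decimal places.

At (1/2, -3): F = (10.2500, 25.5000).
Jacobian J = [[-4·a·b - 10·a + 2, -2·a^2 + 2·b], [-3·b^2 - 2·b, -6·a·b - 2·a + 8·b + 1]].
At the point, J = [[3.0000, -6.5000], [-21.0000, -15.0000]] (det J = -181.5000).
Solving J·Δ = −F gives Δ = (0.0661, 1.6074).
Then the next iterate is (a, b)₁ = (0.5661, -1.3926).
Re-evaluating at (0.5661, -1.3926): F = (2.361760, 7.647869), so ‖F‖₂ = 8.0042.

8.0042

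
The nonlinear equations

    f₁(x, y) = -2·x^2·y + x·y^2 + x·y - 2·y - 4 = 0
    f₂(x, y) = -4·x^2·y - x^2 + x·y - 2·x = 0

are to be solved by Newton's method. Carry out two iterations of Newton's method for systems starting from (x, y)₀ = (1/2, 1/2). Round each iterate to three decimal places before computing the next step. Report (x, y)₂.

At (1/2, 1/2): F = (-4.875, -1.500).
Jacobian J = [[-4·x·y + y^2 + y, -2·x^2 + 2·x·y + x - 2], [-8·x·y - 2·x + y - 2, -4·x^2 + x]].
At the point, J = [[-0.250, -1.500], [-4.500, -0.500]] (det J = -6.625).
Solving J·Δ = −F gives Δ = (0.028, -3.255).
Then the next iterate is (x, y)₁ = (0.528, -2.755).
Round to (0.528, -2.755) and repeat: F = (5.59899, 0.28278), J = [[10.65358, -4.93885], [5.82612, -0.58714]].
Δ = (0.084, 1.315), so (x, y)₂ = (0.612, -1.440).

(0.612, -1.440)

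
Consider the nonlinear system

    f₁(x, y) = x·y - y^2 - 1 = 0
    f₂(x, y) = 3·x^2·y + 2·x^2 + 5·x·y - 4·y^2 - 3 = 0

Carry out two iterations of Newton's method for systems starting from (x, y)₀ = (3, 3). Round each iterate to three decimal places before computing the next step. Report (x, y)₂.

At (3, 3): F = (-1.000, 105.000).
Jacobian J = [[y, x - 2·y], [6·x·y + 4·x + 5·y, 3·x^2 + 5·x - 8·y]].
At the point, J = [[3.000, -3.000], [81.000, 18.000]] (det J = 297.000).
Solving J·Δ = −F gives Δ = (-1.000, -1.333).
Then the next iterate is (x, y)₁ = (2.000, 1.667).
Round to (2.000, 1.667) and repeat: F = (-0.44489, 30.55844), J = [[1.667, -1.334], [36.339, 8.664]].
Δ = (-0.587, -1.067), so (x, y)₂ = (1.413, 0.600).

(1.413, 0.600)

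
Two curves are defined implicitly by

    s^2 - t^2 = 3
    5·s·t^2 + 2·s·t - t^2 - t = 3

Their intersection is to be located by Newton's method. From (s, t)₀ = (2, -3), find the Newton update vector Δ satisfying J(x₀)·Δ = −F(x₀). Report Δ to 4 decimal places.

(-0.0137, 1.3425)

At (2, -3): F = (-8.0000, 69.0000).
Jacobian J = [[2·s, -2·t], [5·t^2 + 2·t, 10·s·t + 2·s - 2·t - 1]].
At the point, J = [[4.0000, 6.0000], [39.0000, -51.0000]] (det J = -438.0000).
Solving J·Δ = −F gives Δ = (-0.0137, 1.3425).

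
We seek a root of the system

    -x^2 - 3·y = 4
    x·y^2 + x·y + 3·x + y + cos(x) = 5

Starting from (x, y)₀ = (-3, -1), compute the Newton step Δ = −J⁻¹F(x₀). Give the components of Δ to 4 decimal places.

At (-3, -1): F = (-10.0000, -15.989992).
Jacobian J = [[-2·x, -3], [y^2 + y - sin(x) + 3, 2·x·y + x + 1]].
At the point, J = [[6.0000, -3.0000], [3.141120, 4.0000]] (det J = 33.423360).
Solving J·Δ = −F gives Δ = (2.6320, 1.9306).

(2.6320, 1.9306)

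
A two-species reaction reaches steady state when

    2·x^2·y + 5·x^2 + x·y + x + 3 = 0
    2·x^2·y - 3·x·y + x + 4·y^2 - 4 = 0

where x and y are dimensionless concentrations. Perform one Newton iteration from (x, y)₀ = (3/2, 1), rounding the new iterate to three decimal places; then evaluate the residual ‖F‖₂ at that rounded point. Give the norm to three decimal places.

6.195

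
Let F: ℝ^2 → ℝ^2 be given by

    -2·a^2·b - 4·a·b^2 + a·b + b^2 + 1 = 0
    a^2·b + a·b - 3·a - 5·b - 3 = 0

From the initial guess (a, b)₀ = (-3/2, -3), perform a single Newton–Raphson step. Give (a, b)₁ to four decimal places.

(-2.3686, -0.2602)

At (-3/2, -3): F = (82.0000, 14.2500).
Jacobian J = [[-4·a·b - 4·b^2 + b, -2·a^2 - 8·a·b + a + 2·b], [2·a·b + b - 3, a^2 + a - 5]].
At the point, J = [[-57.0000, -48.0000], [3.0000, -4.2500]] (det J = 386.2500).
Solving J·Δ = −F gives Δ = (-0.8686, 2.7398).
Then the next iterate is (a, b)₁ = (-2.3686, -0.2602).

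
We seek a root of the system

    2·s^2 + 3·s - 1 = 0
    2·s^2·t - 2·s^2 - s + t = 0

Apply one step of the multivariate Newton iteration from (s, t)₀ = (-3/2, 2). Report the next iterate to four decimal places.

(-1.8333, 0.1212)

At (-3/2, 2): F = (-1.0000, 8.0000).
Jacobian J = [[4·s + 3, 0], [4·s·t - 4·s - 1, 2·s^2 + 1]].
At the point, J = [[-3.0000, 0.0000], [-7.0000, 5.5000]] (det J = -16.5000).
Solving J·Δ = −F gives Δ = (-0.3333, -1.8788).
Then the next iterate is (s, t)₁ = (-1.8333, 0.1212).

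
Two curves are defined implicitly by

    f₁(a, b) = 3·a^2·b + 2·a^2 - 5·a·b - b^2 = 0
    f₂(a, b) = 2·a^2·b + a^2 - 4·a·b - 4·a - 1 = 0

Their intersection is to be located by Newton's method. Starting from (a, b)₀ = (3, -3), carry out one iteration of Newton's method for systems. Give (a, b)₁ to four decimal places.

At (3, -3): F = (-27.0000, -22.0000).
Jacobian J = [[6·a·b + 4·a - 5·b, 3·a^2 - 5·a - 2·b], [4·a·b + 2·a - 4·b - 4, 2·a^2 - 4·a]].
At the point, J = [[-27.0000, 18.0000], [-22.0000, 6.0000]] (det J = 234.0000).
Solving J·Δ = −F gives Δ = (-1.0000, 0.0000).
Then the next iterate is (a, b)₁ = (2.0000, -3.0000).

(2.0000, -3.0000)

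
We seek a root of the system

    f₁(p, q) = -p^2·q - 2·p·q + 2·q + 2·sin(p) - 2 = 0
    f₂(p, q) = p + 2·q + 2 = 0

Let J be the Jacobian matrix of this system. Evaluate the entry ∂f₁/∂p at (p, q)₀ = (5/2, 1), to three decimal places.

-8.602

∂f₁/∂p = -2·p·q - 2·q + 2·cos(p).
At (5/2, 1) this is -8.602.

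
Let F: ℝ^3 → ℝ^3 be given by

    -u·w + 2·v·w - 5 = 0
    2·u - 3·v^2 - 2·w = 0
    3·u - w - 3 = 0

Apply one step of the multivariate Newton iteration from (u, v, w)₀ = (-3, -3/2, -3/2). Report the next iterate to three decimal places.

At (-3, -3/2, -3/2): F = (-5.000, -9.750, -10.500).
Jacobian J = [[-w, 2·w, -u + 2·v], [2, -6·v, -2], [3, 0, -1]].
At the point, J = [[1.500, -3.000, 0.000], [2.000, 9.000, -2.000], [3.000, 0.000, -1.000]] (det J = -1.500).
Solving J·Δ = −F gives Δ = (7.500, 2.083, 12.000).
Then the next iterate is (u, v, w)₁ = (4.500, 0.583, 10.500).

(4.500, 0.583, 10.500)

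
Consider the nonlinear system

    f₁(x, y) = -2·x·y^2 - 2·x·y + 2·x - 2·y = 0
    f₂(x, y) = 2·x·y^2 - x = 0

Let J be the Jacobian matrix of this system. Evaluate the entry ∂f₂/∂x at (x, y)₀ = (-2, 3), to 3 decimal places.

17.000

∂f₂/∂x = 2·y^2 - 1.
At (-2, 3) this is 17.000.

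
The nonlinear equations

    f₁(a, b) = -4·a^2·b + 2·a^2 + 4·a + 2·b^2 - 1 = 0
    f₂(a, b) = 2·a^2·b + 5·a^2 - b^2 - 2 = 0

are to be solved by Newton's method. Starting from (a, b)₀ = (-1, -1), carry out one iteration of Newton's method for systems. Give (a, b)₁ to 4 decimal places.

At (-1, -1): F = (3.0000, 0.0000).
Jacobian J = [[-8·a·b + 4·a + 4, -4·a^2 + 4·b], [4·a·b + 10·a, 2·a^2 - 2·b]].
At the point, J = [[-8.0000, -8.0000], [-6.0000, 4.0000]] (det J = -80.0000).
Solving J·Δ = −F gives Δ = (0.1500, 0.2250).
Then the next iterate is (a, b)₁ = (-0.8500, -0.7750).

(-0.8500, -0.7750)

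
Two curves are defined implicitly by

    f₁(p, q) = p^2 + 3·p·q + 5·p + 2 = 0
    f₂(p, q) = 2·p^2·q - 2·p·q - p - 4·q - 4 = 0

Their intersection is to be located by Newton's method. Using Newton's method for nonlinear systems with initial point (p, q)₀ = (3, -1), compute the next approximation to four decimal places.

(1.3374, -1.4110)

At (3, -1): F = (17.0000, -15.0000).
Jacobian J = [[2·p + 3·q + 5, 3·p], [4·p·q - 2·q - 1, 2·p^2 - 2·p - 4]].
At the point, J = [[8.0000, 9.0000], [-11.0000, 8.0000]] (det J = 163.0000).
Solving J·Δ = −F gives Δ = (-1.6626, -0.4110).
Then the next iterate is (p, q)₁ = (1.3374, -1.4110).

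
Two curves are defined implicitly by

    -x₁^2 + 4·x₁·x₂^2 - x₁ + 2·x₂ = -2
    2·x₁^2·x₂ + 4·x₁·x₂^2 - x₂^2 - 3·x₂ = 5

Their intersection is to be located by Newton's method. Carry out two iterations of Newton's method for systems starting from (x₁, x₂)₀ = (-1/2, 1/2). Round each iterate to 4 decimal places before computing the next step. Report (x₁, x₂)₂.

(-3.8448, 0.1015)

At (-1/2, 1/2): F = (2.7500, -7.0000).
Jacobian J = [[-2·x₁ + 4·x₂^2 - 1, 8·x₁·x₂ + 2], [4·x₁·x₂ + 4·x₂^2, 2·x₁^2 + 8·x₁·x₂ - 2·x₂ - 3]].
At the point, J = [[1.0000, 0.0000], [0.0000, -5.5000]] (det J = -5.5000).
Solving J·Δ = −F gives Δ = (-2.7500, -1.2727).
Then the next iterate is (x₁, x₂)₁ = (-3.2500, -0.7727).
Round to (-3.2500, -0.7727) and repeat: F = (-14.619749, -27.364102), J = [[7.888261, 22.0902], [12.433361, 39.7606]].
Δ = (-0.5948, 0.8742), so (x₁, x₂)₂ = (-3.8448, 0.1015).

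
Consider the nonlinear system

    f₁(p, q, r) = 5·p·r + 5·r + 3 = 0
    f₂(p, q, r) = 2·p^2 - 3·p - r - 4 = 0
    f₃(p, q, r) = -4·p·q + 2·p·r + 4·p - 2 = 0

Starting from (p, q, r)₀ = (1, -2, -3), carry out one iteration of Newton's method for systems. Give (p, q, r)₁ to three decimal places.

At (1, -2, -3): F = (-27.000, -2.000, 4.000).
Jacobian J = [[5·r, 0, 5·p + 5], [4·p - 3, 0, -1], [-4·q + 2·r + 4, -4·p, 2·p]].
At the point, J = [[-15.000, 0.000, 10.000], [1.000, 0.000, -1.000], [6.000, -4.000, 2.000]] (det J = 20.000).
Solving J·Δ = −F gives Δ = (-9.400, -18.800, -11.400).
Then the next iterate is (p, q, r)₁ = (-8.400, -20.800, -14.400).

(-8.400, -20.800, -14.400)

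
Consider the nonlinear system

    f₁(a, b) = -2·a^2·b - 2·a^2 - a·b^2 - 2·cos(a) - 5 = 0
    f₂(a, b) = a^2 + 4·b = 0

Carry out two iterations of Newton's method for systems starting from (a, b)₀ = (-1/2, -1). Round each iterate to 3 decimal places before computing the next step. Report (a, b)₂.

(-2.369, -0.903)

At (-1/2, -1): F = (-6.25517, -3.750).
Jacobian J = [[-4·a·b - 4·a - b^2 + 2·sin(a), -2·a^2 - 2·a·b], [2·a, 4]].
At the point, J = [[-1.95885, -1.500], [-1.000, 4.000]] (det J = -9.33540).
Solving J·Δ = −F gives Δ = (-3.283, 0.117).
Then the next iterate is (a, b)₁ = (-3.783, -0.883).
Round to (-3.783, -0.883) and repeat: F = (-3.79672, 10.77909), J = [[2.18740, -35.30296], [-7.566, 4.000]].
Δ = (1.414, -0.020), so (a, b)₂ = (-2.369, -0.903).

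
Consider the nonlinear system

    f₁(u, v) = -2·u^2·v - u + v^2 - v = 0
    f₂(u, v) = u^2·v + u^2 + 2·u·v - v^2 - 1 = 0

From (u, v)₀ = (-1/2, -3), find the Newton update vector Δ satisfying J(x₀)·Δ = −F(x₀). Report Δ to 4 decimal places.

(0.2584, 1.6255)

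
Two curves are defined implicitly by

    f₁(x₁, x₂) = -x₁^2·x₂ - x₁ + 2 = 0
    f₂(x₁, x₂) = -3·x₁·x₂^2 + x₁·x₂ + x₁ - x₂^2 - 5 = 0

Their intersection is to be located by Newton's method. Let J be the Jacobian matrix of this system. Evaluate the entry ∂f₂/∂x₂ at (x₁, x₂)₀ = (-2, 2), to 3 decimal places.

18.000

∂f₂/∂x₂ = -6·x₁·x₂ + x₁ - 2·x₂.
At (-2, 2) this is 18.000.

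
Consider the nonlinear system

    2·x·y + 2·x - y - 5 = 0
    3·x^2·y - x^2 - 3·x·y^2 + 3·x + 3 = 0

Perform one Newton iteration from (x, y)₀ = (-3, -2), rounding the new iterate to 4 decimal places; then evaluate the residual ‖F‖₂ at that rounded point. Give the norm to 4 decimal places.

At (-3, -2): F = (3.0000, -33.0000).
Jacobian J = [[2·y + 2, 2·x - 1], [6·x·y - 2·x - 3·y^2 + 3, 3·x^2 - 6·x·y]].
At the point, J = [[-2.0000, -7.0000], [33.0000, -9.0000]] (det J = 249.0000).
Solving J·Δ = −F gives Δ = (1.0361, 0.1325).
Then the next iterate is (x, y)₁ = (-1.9639, -1.8675).
Re-evaluating at (-1.9639, -1.8675): F = (0.274866, -7.809268), so ‖F‖₂ = 7.8141.

7.8141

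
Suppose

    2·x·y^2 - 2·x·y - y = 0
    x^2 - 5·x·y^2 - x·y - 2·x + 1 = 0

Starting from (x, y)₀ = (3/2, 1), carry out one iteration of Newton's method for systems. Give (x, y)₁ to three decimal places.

(-1.900, 1.500)

At (3/2, 1): F = (-1.000, -8.750).
Jacobian J = [[2·y^2 - 2·y, 4·x·y - 2·x - 1], [2·x - 5·y^2 - y - 2, -10·x·y - x]].
At the point, J = [[0.000, 2.000], [-5.000, -16.500]] (det J = 10.000).
Solving J·Δ = −F gives Δ = (-3.400, 0.500).
Then the next iterate is (x, y)₁ = (-1.900, 1.500).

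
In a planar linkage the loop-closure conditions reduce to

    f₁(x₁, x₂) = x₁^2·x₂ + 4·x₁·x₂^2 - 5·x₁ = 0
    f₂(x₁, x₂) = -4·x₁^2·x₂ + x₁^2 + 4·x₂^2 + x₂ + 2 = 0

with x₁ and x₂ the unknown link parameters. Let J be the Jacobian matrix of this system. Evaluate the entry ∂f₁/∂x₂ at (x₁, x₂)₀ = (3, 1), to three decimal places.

33.000

∂f₁/∂x₂ = x₁^2 + 8·x₁·x₂.
At (3, 1) this is 33.000.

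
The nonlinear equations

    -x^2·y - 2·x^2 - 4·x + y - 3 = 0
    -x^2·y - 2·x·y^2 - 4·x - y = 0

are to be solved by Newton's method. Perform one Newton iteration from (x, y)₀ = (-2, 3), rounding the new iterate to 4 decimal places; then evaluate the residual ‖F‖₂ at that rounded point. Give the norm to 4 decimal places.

10.0469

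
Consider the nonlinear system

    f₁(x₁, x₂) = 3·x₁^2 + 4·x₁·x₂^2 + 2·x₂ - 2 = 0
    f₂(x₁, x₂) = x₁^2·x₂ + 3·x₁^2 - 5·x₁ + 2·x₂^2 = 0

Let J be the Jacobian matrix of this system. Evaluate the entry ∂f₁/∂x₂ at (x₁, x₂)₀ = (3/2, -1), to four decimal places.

-10.0000

∂f₁/∂x₂ = 8·x₁·x₂ + 2.
At (3/2, -1) this is -10.0000.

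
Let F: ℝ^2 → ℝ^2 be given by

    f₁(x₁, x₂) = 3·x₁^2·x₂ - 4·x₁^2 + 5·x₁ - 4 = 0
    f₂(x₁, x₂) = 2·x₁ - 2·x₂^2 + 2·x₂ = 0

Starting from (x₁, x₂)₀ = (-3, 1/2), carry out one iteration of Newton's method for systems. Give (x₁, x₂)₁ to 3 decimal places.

(-0.250, 0.000)

At (-3, 1/2): F = (-41.500, -5.500).
Jacobian J = [[6·x₁·x₂ - 8·x₁ + 5, 3·x₁^2], [2, -4·x₂ + 2]].
At the point, J = [[20.000, 27.000], [2.000, 0.000]] (det J = -54.000).
Solving J·Δ = −F gives Δ = (2.750, -0.500).
Then the next iterate is (x₁, x₂)₁ = (-0.250, 0.000).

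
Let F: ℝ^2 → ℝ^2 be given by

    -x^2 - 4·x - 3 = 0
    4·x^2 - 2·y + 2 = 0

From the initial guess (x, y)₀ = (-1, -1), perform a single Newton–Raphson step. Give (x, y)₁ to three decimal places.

At (-1, -1): F = (0.000, 8.000).
Jacobian J = [[-2·x - 4, 0], [8·x, -2]].
At the point, J = [[-2.000, 0.000], [-8.000, -2.000]] (det J = 4.000).
Solving J·Δ = −F gives Δ = (0.000, 4.000).
Then the next iterate is (x, y)₁ = (-1.000, 3.000).

(-1.000, 3.000)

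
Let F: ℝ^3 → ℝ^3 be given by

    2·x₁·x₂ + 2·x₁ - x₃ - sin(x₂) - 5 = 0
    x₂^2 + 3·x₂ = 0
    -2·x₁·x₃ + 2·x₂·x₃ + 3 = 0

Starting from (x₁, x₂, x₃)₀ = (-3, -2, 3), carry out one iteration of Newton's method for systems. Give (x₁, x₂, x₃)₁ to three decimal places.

(-1.285, -4.000, 9.646)

At (-3, -2, 3): F = (-1.09070, -2.000, 9.000).
Jacobian J = [[2·x₂ + 2, 2·x₁ - cos(x₂), -1], [0, 2·x₂ + 3, 0], [-2·x₃, 2·x₃, -2·x₁ + 2·x₂]].
At the point, J = [[-2.000, -5.58385, -1.000], [0.000, -1.000, 0.000], [-6.000, 6.000, 2.000]] (det J = 10.000).
Solving J·Δ = −F gives Δ = (1.715, -2.000, 6.646).
Then the next iterate is (x₁, x₂, x₃)₁ = (-1.285, -4.000, 9.646).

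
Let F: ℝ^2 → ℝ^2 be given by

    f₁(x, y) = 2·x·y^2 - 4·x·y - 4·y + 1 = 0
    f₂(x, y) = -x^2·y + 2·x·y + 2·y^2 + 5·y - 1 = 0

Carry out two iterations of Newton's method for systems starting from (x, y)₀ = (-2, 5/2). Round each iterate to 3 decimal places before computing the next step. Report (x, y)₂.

(-1.763, 1.246)

At (-2, 5/2): F = (-14.000, 4.000).
Jacobian J = [[2·y^2 - 4·y, 4·x·y - 4·x - 4], [-2·x·y + 2·y, -x^2 + 2·x + 4·y + 5]].
At the point, J = [[2.500, -16.000], [15.000, 7.000]] (det J = 257.500).
Solving J·Δ = −F gives Δ = (0.132, -0.854).
Then the next iterate is (x, y)₁ = (-1.868, 1.646).
Round to (-1.868, 1.646) and repeat: F = (-3.40709, 0.75558), J = [[-1.16537, -8.82691], [9.44146, 4.35858]].
Δ = (0.105, -0.400), so (x, y)₂ = (-1.763, 1.246).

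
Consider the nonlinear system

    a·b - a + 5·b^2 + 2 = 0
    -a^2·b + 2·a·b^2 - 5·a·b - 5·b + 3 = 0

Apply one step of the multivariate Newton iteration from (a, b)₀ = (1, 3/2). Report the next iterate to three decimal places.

At (1, 3/2): F = (13.750, -9.000).
Jacobian J = [[b - 1, a + 10·b], [-2·a·b + 2·b^2 - 5·b, -a^2 + 4·a·b - 5·a - 5]].
At the point, J = [[0.500, 16.000], [-6.000, -5.000]] (det J = 93.500).
Solving J·Δ = −F gives Δ = (-0.805, -0.834).
Then the next iterate is (a, b)₁ = (0.195, 0.666).

(0.195, 0.666)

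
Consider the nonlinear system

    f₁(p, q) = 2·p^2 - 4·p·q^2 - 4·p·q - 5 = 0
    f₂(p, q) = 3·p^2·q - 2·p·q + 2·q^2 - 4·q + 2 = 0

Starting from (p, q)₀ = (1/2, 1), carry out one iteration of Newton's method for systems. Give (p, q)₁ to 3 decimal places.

At (1/2, 1): F = (-8.500, -0.250).
Jacobian J = [[4·p - 4·q^2 - 4·q, -8·p·q - 4·p], [6·p·q - 2·q, 3·p^2 - 2·p + 4·q - 4]].
At the point, J = [[-6.000, -6.000], [1.000, -0.250]] (det J = 7.500).
Solving J·Δ = −F gives Δ = (-0.083, -1.333).
Then the next iterate is (p, q)₁ = (0.417, -0.333).

(0.417, -0.333)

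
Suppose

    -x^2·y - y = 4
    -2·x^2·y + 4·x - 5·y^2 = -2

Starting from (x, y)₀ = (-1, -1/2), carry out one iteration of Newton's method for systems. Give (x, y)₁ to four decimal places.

(12.5000, -8.7500)

At (-1, -1/2): F = (-3.0000, -2.2500).
Jacobian J = [[-2·x·y, -x^2 - 1], [-4·x·y + 4, -2·x^2 - 10·y]].
At the point, J = [[-1.0000, -2.0000], [2.0000, 3.0000]] (det J = 1.0000).
Solving J·Δ = −F gives Δ = (13.5000, -8.2500).
Then the next iterate is (x, y)₁ = (12.5000, -8.7500).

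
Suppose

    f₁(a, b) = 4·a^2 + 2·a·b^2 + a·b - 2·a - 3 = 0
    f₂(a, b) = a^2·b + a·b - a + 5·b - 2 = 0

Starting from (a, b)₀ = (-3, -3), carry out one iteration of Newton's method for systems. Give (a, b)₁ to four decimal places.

At (-3, -3): F = (-6.0000, -32.0000).
Jacobian J = [[8·a + 2·b^2 + b - 2, 4·a·b + a], [2·a·b + b - 1, a^2 + a + 5]].
At the point, J = [[-11.0000, 33.0000], [14.0000, 11.0000]] (det J = -583.0000).
Solving J·Δ = −F gives Δ = (1.6981, 0.7479).
Then the next iterate is (a, b)₁ = (-1.3019, -2.2521).

(-1.3019, -2.2521)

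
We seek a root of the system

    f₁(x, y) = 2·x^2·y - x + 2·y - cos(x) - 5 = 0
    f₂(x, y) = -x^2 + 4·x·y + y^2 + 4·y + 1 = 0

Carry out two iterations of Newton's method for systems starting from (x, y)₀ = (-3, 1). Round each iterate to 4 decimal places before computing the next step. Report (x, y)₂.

(-1.1826, 0.9465)

At (-3, 1): F = (18.989992, -15.0000).
Jacobian J = [[4·x·y + sin(x) - 1, 2·x^2 + 2], [-2·x + 4·y, 4·x + 2·y + 4]].
At the point, J = [[-13.141120, 20.0000], [10.0000, -6.0000]] (det J = -121.153280).
Solving J·Δ = −F gives Δ = (1.5357, 0.0596).
Then the next iterate is (x, y)₁ = (-1.4643, 1.0596).
Round to (-1.4643, 1.0596) and repeat: F = (3.021139, -1.989311), J = [[-8.200624, 6.288349], [7.1670, 0.2620]].
Δ = (0.2817, -0.1131), so (x, y)₂ = (-1.1826, 0.9465).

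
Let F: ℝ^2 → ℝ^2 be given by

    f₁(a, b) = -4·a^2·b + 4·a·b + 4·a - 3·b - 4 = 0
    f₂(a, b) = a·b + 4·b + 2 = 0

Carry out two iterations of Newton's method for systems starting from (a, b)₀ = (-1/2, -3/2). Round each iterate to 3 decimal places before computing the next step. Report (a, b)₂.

At (-1/2, -3/2): F = (3.000, -3.250).
Jacobian J = [[-8·a·b + 4·b + 4, -4·a^2 + 4·a - 3], [b, a + 4]].
At the point, J = [[-8.000, -6.000], [-1.500, 3.500]] (det J = -37.000).
Solving J·Δ = −F gives Δ = (-0.243, 0.824).
Then the next iterate is (a, b)₁ = (-0.743, -0.676).
Round to (-0.743, -0.676) and repeat: F = (-1.44219, -0.20173), J = [[-2.72214, -8.18020], [-0.676, 3.257]].
Δ = (-0.441, -0.030), so (a, b)₂ = (-1.184, -0.706).

(-1.184, -0.706)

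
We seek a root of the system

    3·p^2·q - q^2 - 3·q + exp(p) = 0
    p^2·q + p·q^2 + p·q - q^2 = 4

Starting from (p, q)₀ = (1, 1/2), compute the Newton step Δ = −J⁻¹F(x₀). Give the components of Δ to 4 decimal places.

(-0.1469, 1.6285)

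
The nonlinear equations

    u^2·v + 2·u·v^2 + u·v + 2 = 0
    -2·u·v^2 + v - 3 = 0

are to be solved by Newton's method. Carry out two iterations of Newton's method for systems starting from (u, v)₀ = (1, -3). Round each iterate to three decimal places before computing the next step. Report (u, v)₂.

(0.018, 0.764)

At (1, -3): F = (14.000, -24.000).
Jacobian J = [[2·u·v + 2·v^2 + v, u^2 + 4·u·v + u], [-2·v^2, -4·u·v + 1]].
At the point, J = [[9.000, -10.000], [-18.000, 13.000]] (det J = -63.000).
Solving J·Δ = −F gives Δ = (-0.921, 0.571).
Then the next iterate is (u, v)₁ = (0.079, -2.429).
Round to (0.079, -2.429) and repeat: F = (2.72516, -6.36121), J = [[8.98730, -0.68232], [-11.80008, 1.76756]].
Δ = (-0.061, 3.193), so (u, v)₂ = (0.018, 0.764).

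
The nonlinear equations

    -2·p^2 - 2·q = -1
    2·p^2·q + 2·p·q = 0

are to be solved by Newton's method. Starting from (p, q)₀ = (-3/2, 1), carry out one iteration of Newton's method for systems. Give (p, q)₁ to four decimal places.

At (-3/2, 1): F = (-5.5000, 1.5000).
Jacobian J = [[-4·p, -2], [4·p·q + 2·q, 2·p^2 + 2·p]].
At the point, J = [[6.0000, -2.0000], [-4.0000, 1.5000]] (det J = 1.0000).
Solving J·Δ = −F gives Δ = (5.2500, 13.0000).
Then the next iterate is (p, q)₁ = (3.7500, 14.0000).

(3.7500, 14.0000)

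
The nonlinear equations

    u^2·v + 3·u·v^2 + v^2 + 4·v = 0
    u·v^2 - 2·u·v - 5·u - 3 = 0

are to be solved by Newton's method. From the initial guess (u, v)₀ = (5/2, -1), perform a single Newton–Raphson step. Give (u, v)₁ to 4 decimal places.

At (5/2, -1): F = (-1.7500, -8.0000).
Jacobian J = [[2·u·v + 3·v^2, u^2 + 6·u·v + 2·v + 4], [v^2 - 2·v - 5, 2·u·v - 2·u]].
At the point, J = [[-2.0000, -6.7500], [-2.0000, -10.0000]] (det J = 6.5000).
Solving J·Δ = −F gives Δ = (5.6154, -1.9231).
Then the next iterate is (u, v)₁ = (8.1154, -2.9231).

(8.1154, -2.9231)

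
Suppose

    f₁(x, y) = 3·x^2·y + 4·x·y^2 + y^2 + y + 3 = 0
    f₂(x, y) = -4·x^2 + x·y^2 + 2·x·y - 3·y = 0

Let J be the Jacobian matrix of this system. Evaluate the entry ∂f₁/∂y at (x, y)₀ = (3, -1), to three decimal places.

2.000

∂f₁/∂y = 3·x^2 + 8·x·y + 2·y + 1.
At (3, -1) this is 2.000.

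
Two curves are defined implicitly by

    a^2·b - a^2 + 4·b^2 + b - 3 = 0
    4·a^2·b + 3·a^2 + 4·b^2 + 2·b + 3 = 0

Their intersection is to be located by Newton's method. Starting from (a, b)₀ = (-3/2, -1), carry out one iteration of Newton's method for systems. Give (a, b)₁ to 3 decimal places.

(-1.486, -1.930)

At (-3/2, -1): F = (-4.500, 2.750).
Jacobian J = [[2·a·b - 2·a, a^2 + 8·b + 1], [8·a·b + 6·a, 4·a^2 + 8·b + 2]].
At the point, J = [[6.000, -4.750], [3.000, 3.000]] (det J = 32.250).
Solving J·Δ = −F gives Δ = (0.014, -0.930).
Then the next iterate is (a, b)₁ = (-1.486, -1.930).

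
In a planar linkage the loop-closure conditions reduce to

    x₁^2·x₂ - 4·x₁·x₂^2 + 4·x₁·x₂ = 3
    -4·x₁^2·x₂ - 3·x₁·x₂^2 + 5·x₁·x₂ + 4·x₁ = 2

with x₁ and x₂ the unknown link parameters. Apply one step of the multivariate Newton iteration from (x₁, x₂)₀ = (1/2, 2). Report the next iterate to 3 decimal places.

At (1/2, 2): F = (-6.500, -3.000).
Jacobian J = [[2·x₁·x₂ - 4·x₂^2 + 4·x₂, x₁^2 - 8·x₁·x₂ + 4·x₁], [-8·x₁·x₂ - 3·x₂^2 + 5·x₂ + 4, -4·x₁^2 - 6·x₁·x₂ + 5·x₁]].
At the point, J = [[-6.000, -5.750], [-6.000, -4.500]] (det J = -7.500).
Solving J·Δ = −F gives Δ = (1.600, -2.800).
Then the next iterate is (x₁, x₂)₁ = (2.100, -0.800).

(2.100, -0.800)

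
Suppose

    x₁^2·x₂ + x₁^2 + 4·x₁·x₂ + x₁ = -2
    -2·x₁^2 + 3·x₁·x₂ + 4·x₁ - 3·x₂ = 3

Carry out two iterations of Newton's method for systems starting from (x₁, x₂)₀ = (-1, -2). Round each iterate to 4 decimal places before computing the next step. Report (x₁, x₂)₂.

At (-1, -2): F = (8.0000, 3.0000).
Jacobian J = [[2·x₁·x₂ + 2·x₁ + 4·x₂ + 1, x₁^2 + 4·x₁], [-4·x₁ + 3·x₂ + 4, 3·x₁ - 3]].
At the point, J = [[-5.0000, -3.0000], [2.0000, -6.0000]] (det J = 36.0000).
Solving J·Δ = −F gives Δ = (1.0833, 0.8611).
Then the next iterate is (x₁, x₂)₁ = (0.0833, -1.1389).
Round to (0.0833, -1.1389) and repeat: F = (1.702855, 0.451411), J = [[-3.578741, 0.340139], [0.2501, -2.7501]].
Δ = (0.4957, 0.2092), so (x₁, x₂)₂ = (0.5790, -0.9297).

(0.5790, -0.9297)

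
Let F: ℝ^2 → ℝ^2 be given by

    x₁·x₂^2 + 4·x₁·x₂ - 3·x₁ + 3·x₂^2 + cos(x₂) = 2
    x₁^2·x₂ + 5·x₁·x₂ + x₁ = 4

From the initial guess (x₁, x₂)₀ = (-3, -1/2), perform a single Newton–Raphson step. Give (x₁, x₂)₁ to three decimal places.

At (-3, -1/2): F = (13.87758, -4.000).
Jacobian J = [[x₂^2 + 4·x₂ - 3, 2·x₁·x₂ + 4·x₁ + 6·x₂ - sin(x₂)], [2·x₁·x₂ + 5·x₂ + 1, x₁^2 + 5·x₁]].
At the point, J = [[-4.750, -11.52057], [1.500, -6.000]] (det J = 45.78086).
Solving J·Δ = −F gives Δ = (2.825, 0.040).
Then the next iterate is (x₁, x₂)₁ = (-0.175, -0.460).

(-0.175, -0.460)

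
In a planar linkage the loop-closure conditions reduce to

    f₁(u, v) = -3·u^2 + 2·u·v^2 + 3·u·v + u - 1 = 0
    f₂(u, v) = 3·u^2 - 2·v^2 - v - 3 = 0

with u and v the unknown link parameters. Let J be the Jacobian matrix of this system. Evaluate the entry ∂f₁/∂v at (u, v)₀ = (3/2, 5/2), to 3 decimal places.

19.500

∂f₁/∂v = 4·u·v + 3·u.
At (3/2, 5/2) this is 19.500.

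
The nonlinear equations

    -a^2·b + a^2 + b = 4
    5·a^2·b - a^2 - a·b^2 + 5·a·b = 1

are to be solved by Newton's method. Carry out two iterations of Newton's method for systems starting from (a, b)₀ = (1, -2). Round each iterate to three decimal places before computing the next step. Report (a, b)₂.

(3.210, -1.987)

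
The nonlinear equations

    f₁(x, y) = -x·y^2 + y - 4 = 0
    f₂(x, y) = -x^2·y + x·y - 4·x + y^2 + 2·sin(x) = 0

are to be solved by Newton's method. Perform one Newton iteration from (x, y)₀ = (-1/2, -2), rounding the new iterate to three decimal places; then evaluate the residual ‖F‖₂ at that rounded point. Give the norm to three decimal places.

9.410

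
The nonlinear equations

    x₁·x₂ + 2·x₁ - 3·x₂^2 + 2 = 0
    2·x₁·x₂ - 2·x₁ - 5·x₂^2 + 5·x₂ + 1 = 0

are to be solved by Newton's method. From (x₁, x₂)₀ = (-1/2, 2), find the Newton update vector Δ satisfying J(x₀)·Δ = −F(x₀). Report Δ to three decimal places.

At (-1/2, 2): F = (-12.000, -10.000).
Jacobian J = [[x₂ + 2, x₁ - 6·x₂], [2·x₂ - 2, 2·x₁ - 10·x₂ + 5]].
At the point, J = [[4.000, -12.500], [2.000, -16.000]] (det J = -39.000).
Solving J·Δ = −F gives Δ = (1.718, -0.410).

(1.718, -0.410)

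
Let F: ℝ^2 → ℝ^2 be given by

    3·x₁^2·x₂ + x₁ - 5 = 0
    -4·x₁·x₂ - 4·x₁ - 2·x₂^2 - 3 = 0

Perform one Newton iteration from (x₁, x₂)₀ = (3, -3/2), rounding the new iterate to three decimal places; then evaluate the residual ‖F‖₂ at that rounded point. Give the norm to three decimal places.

17.760

At (3, -3/2): F = (-42.500, -1.500).
Jacobian J = [[6·x₁·x₂ + 1, 3·x₁^2], [-4·x₂ - 4, -4·x₁ - 4·x₂]].
At the point, J = [[-26.000, 27.000], [2.000, -6.000]] (det J = 102.000).
Solving J·Δ = −F gives Δ = (-2.897, -1.216).
Then the next iterate is (x₁, x₂)₁ = (0.103, -2.716).
Re-evaluating at (0.103, -2.716): F = (-4.98344, -17.04632), so ‖F‖₂ = 17.760.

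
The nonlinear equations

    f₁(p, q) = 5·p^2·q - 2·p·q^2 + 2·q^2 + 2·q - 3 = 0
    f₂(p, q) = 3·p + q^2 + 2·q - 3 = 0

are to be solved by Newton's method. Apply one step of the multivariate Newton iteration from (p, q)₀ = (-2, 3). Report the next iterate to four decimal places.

At (-2, 3): F = (117.0000, 6.0000).
Jacobian J = [[10·p·q - 2·q^2, 5·p^2 - 4·p·q + 4·q + 2], [3, 2·q + 2]].
At the point, J = [[-78.0000, 58.0000], [3.0000, 8.0000]] (det J = -798.0000).
Solving J·Δ = −F gives Δ = (0.7368, -1.0263).
Then the next iterate is (p, q)₁ = (-1.2632, 1.9737).

(-1.2632, 1.9737)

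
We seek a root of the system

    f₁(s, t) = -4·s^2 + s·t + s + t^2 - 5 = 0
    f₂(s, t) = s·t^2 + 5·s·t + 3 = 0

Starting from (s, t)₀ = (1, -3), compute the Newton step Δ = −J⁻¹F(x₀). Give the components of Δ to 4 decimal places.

(-0.6500, 0.9000)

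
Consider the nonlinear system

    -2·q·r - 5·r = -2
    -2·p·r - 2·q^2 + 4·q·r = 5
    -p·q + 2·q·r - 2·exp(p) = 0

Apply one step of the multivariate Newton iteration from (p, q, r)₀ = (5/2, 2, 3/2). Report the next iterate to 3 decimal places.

At (5/2, 2, 3/2): F = (-11.500, -8.500, -23.36499).
Jacobian J = [[0, -2·r, -2·q - 5], [-2·r, -4·q + 4·r, -2·p + 4·q], [-q - 2·exp(p), -p + 2·r, 2·q]].
At the point, J = [[0.000, -3.000, -9.000], [-3.000, -2.000, 3.000], [-26.36499, 0.500, 4.000]] (det J = 689.35467).
Solving J·Δ = −F gives Δ = (-0.981, -3.130, -0.234).
Then the next iterate is (p, q, r)₁ = (1.519, -1.130, 1.266).

(1.519, -1.130, 1.266)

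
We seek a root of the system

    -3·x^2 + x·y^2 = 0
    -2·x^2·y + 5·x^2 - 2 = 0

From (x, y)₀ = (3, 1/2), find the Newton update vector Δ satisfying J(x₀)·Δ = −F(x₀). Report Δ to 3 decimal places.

At (3, 1/2): F = (-26.250, 34.000).
Jacobian J = [[-6·x + y^2, 2·x·y], [-4·x·y + 10·x, -2·x^2]].
At the point, J = [[-17.750, 3.000], [24.000, -18.000]] (det J = 247.500).
Solving J·Δ = −F gives Δ = (-1.497, -0.107).

(-1.497, -0.107)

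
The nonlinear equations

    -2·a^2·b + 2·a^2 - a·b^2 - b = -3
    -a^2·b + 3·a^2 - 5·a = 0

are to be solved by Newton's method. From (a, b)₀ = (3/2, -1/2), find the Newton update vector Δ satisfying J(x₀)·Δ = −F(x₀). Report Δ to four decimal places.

At (3/2, -1/2): F = (9.8750, 0.3750).
Jacobian J = [[-4·a·b + 4·a - b^2, -2·a^2 - 2·a·b - 1], [-2·a·b + 6·a - 5, -a^2]].
At the point, J = [[8.7500, -4.0000], [5.5000, -2.2500]] (det J = 2.3125).
Solving J·Δ = −F gives Δ = (8.9595, 22.0676).

(8.9595, 22.0676)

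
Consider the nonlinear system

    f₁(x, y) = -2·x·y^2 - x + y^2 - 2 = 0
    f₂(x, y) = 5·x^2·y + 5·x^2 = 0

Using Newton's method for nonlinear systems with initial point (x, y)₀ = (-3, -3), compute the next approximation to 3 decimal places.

(-2.459, -1.721)

At (-3, -3): F = (64.000, -90.000).
Jacobian J = [[-2·y^2 - 1, -4·x·y + 2·y], [10·x·y + 10·x, 5·x^2]].
At the point, J = [[-19.000, -42.000], [60.000, 45.000]] (det J = 1665.000).
Solving J·Δ = −F gives Δ = (0.541, 1.279).
Then the next iterate is (x, y)₁ = (-2.459, -1.721).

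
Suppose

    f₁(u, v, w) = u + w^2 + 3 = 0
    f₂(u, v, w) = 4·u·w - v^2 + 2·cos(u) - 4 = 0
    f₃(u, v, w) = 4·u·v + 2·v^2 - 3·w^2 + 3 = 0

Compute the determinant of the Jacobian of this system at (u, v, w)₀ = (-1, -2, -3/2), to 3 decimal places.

-263.414

J = [[1, 0, 2·w], [4·w - 2·sin(u), -2·v, 4·u], [4·v, 4·u + 4·v, -6·w]].
At the point, J = [[1.000, 0.000, -3.000], [-4.31706, 4.000, -4.000], [-8.000, -12.000, 9.000]].
det J = -263.414.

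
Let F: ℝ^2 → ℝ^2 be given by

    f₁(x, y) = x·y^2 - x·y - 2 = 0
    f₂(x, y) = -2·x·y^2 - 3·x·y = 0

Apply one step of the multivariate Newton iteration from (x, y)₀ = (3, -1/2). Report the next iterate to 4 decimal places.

(-1.6000, -1.0333)

At (3, -1/2): F = (0.2500, 3.0000).
Jacobian J = [[y^2 - y, 2·x·y - x], [-2·y^2 - 3·y, -4·x·y - 3·x]].
At the point, J = [[0.7500, -6.0000], [1.0000, -3.0000]] (det J = 3.7500).
Solving J·Δ = −F gives Δ = (-4.6000, -0.5333).
Then the next iterate is (x, y)₁ = (-1.6000, -1.0333).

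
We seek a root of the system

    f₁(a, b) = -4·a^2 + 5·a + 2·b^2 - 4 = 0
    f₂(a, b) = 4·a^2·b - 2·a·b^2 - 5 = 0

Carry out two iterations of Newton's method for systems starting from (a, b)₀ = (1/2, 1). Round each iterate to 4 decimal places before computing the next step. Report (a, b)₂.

At (1/2, 1): F = (-0.5000, -5.0000).
Jacobian J = [[-8·a + 5, 4·b], [8·a·b - 2·b^2, 4·a^2 - 4·a·b]].
At the point, J = [[1.0000, 4.0000], [2.0000, -1.0000]] (det J = -9.0000).
Solving J·Δ = −F gives Δ = (2.2778, -0.4444).
Then the next iterate is (a, b)₁ = (2.7778, 0.5556).
Round to (2.7778, 0.5556) and repeat: F = (-20.358309, 10.433457), J = [[-17.2224, 2.2224], [11.729383, 24.691309]].
Δ = (-1.1652, 0.1310), so (a, b)₂ = (1.6126, 0.6866).

(1.6126, 0.6866)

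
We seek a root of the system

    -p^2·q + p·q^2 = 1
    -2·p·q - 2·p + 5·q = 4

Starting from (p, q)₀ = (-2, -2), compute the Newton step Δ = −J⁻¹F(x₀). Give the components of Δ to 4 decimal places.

(1.4318, 1.6818)

At (-2, -2): F = (-1.0000, -18.0000).
Jacobian J = [[-2·p·q + q^2, -p^2 + 2·p·q], [-2·q - 2, -2·p + 5]].
At the point, J = [[-4.0000, 4.0000], [2.0000, 9.0000]] (det J = -44.0000).
Solving J·Δ = −F gives Δ = (1.4318, 1.6818).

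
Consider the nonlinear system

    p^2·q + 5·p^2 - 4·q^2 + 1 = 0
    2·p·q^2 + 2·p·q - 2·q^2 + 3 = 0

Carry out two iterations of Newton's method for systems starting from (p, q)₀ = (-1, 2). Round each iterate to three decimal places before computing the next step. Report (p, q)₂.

(-0.591, 0.904)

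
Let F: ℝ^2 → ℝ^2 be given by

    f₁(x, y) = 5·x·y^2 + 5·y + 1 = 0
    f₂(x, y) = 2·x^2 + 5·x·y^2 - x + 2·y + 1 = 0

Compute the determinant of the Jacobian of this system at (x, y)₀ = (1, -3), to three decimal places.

-60.000

J = [[5·y^2, 10·x·y + 5], [4·x + 5·y^2 - 1, 10·x·y + 2]].
At the point, J = [[45.000, -25.000], [48.000, -28.000]].
det J = -60.000.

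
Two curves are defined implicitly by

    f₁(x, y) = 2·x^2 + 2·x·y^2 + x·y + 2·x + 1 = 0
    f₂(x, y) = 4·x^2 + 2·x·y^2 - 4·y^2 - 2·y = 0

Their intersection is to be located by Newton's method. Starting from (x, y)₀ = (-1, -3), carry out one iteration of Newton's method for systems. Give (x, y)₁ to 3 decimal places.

At (-1, -3): F = (-14.000, -44.000).
Jacobian J = [[4·x + 2·y^2 + y + 2, 4·x·y + x], [8·x + 2·y^2, 4·x·y - 8·y - 2]].
At the point, J = [[13.000, 11.000], [10.000, 34.000]] (det J = 332.000).
Solving J·Δ = −F gives Δ = (-0.024, 1.301).
Then the next iterate is (x, y)₁ = (-1.024, -1.699).

(-1.024, -1.699)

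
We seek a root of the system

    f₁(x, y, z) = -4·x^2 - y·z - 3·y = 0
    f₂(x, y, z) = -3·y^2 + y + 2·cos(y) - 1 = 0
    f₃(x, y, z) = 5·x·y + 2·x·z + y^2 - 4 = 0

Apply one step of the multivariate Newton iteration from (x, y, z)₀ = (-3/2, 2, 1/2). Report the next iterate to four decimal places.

(-0.6593, 1.0769, -0.8407)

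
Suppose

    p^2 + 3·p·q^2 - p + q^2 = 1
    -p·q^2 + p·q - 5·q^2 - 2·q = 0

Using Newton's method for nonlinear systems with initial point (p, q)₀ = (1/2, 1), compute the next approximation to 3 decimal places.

(1.017, 0.440)

At (1/2, 1): F = (1.250, -7.000).
Jacobian J = [[2·p + 3·q^2 - 1, 6·p·q + 2·q], [-q^2 + q, -2·p·q + p - 10·q - 2]].
At the point, J = [[3.000, 5.000], [0.000, -12.500]] (det J = -37.500).
Solving J·Δ = −F gives Δ = (0.517, -0.560).
Then the next iterate is (p, q)₁ = (1.017, 0.440).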